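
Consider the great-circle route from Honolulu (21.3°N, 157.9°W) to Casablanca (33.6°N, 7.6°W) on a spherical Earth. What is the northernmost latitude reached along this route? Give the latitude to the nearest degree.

≈ 64°N

The great circle lies in the plane with unit normal n̂ = (p₁ × p₂)/|p₁ × p₂|.
Here n̂_z ≈ +0.436; the vertex latitude is φ_max = arccos|n̂_z| ≈ 64.1°.
Check via Clairaut: cos φ_max = |cos φ₁| · sin C = cos(21.3°)·sin(27.9°) ≈ 0.436, again giving ≈ 64.1°.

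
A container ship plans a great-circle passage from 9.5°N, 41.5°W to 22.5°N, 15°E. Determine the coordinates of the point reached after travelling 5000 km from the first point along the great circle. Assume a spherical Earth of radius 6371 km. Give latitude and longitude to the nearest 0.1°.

Convert each endpoint to a unit vector on the sphere (x = cos φ cos λ, y = cos φ sin λ, z = sin φ).
The central angle between the endpoints is δ = arccos(p₁·p₂) ≈ 0.969 rad (55.5°). The total great-circle distance is δ·R ≈ 0.969 × 6371 ≈ 6174 km, so the target fraction is f = 5000/6174 ≈ 0.810.
Interpolate at f ≈ 0.810 with slerp weights a = sin((1−f)δ)/sin δ ≈ 0.222, b = sin(fδ)/sin δ ≈ 0.857.
p = a·p₁ + b·p₂ ≈ (0.929, 0.060, 0.365); φ = arcsin(p_z) ≈ 21.39°, λ = atan2(p_y, p_x) ≈ 3.68°.

≈ 21.4°N, 3.7°E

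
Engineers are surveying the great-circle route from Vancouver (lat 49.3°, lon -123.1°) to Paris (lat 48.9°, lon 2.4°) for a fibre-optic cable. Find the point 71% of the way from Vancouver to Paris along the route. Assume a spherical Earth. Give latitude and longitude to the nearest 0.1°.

≈ lat 63.8°, lon -24.2°

Write both endpoints as unit vectors p₁, p₂ with components (cos φ cos λ, cos φ sin λ, sin φ).
The central angle between the endpoints is δ = arccos(p₁·p₂) ≈ 1.243 rad (71.2°).
Interpolate at f = 0.71 with slerp weights a = sin((1−f)δ)/sin δ ≈ 0.372, b = sin(fδ)/sin δ ≈ 0.816.
p = a·p₁ + b·p₂ ≈ (0.403, -0.181, 0.897); φ = arcsin(p_z) ≈ 63.78°, λ = atan2(p_y, p_x) ≈ -24.18°.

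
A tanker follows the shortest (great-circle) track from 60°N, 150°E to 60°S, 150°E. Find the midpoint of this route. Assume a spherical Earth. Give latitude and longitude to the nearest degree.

Write both endpoints as unit vectors p₁, p₂ with components (cos φ cos λ, cos φ sin λ, sin φ).
The central angle between the endpoints is δ = arccos(p₁·p₂) ≈ 2.094 rad (120.0°).
Interpolate at f = 1/2 with slerp weights a = sin((1−f)δ)/sin δ ≈ 1.000, b = sin(fδ)/sin δ ≈ 1.000.
p = a·p₁ + b·p₂ ≈ (-0.866, 0.500, 0.000); φ = arcsin(p_z) ≈ 0.00°, λ = atan2(p_y, p_x) ≈ 150.00°.

≈ 0°N, 150°E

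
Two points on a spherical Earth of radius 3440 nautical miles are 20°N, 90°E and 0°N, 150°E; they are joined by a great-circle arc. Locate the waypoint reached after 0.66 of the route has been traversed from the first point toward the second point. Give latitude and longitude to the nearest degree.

The haversine formula gives a central angle δ ≈ 1.082 rad (62.0°) between the endpoints.
Interpolate at f = 0.66 with slerp weights a = sin((1−f)δ)/sin δ ≈ 0.407, b = sin(fδ)/sin δ ≈ 0.742.
p = a·p₁ + b·p₂ ≈ (-0.642, 0.754, 0.139); φ = arcsin(p_z) ≈ 8.01°, λ = atan2(p_y, p_x) ≈ 130.44°.

≈ 8°N, 130°E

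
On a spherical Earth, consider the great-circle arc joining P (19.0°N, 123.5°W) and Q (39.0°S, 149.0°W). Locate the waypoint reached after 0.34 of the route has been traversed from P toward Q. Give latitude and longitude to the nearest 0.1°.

The haversine formula gives a central angle δ ≈ 1.095 rad (62.7°) between the endpoints.
Interpolate at f = 0.34 with slerp weights a = sin((1−f)δ)/sin δ ≈ 0.744, b = sin(fδ)/sin δ ≈ 0.409.
p = a·p₁ + b·p₂ ≈ (-0.661, -0.750, -0.015); φ = arcsin(p_z) ≈ -0.88°, λ = atan2(p_y, p_x) ≈ -131.37°.

≈ (0.9°S, 131.4°W)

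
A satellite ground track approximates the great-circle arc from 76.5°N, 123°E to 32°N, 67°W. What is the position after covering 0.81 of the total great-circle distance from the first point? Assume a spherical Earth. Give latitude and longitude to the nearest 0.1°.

≈ 45.5°N, 67.8°W

The haversine formula gives a central angle δ ≈ 1.245 rad (71.3°) between the endpoints.
Interpolate at f = 0.81 with slerp weights a = sin((1−f)δ)/sin δ ≈ 0.247, b = sin(fδ)/sin δ ≈ 0.893.
p = a·p₁ + b·p₂ ≈ (0.264, -0.649, 0.714); φ = arcsin(p_z) ≈ 45.54°, λ = atan2(p_y, p_x) ≈ -67.82°.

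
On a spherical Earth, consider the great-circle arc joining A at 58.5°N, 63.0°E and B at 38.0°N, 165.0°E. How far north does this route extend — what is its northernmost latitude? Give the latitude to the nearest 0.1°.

≈ 63.4°N

The great circle lies in the plane with unit normal n̂ = (p₁ × p₂)/|p₁ × p₂|.
Here n̂_z ≈ +0.448; the vertex latitude is φ_max = arccos|n̂_z| ≈ 63.4°.
Check via Clairaut: cos φ_max = |cos φ₁| · sin C = cos(58.5°)·sin(59.1°) ≈ 0.448, again giving ≈ 63.4°.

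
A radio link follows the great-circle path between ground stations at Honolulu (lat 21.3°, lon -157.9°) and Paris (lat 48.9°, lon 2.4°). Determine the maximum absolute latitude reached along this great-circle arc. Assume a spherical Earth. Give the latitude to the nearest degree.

The great circle lies in the plane with unit normal n̂ = (p₁ × p₂)/|p₁ × p₂|.
Here n̂_z ≈ +0.217; the vertex latitude is φ_max = arccos|n̂_z| ≈ 77.5°.
Check via Clairaut: cos φ_max = |cos φ₁| · sin C = cos(21.3°)·sin(13.4°) ≈ 0.217, again giving ≈ 77.5°.

≈ 77°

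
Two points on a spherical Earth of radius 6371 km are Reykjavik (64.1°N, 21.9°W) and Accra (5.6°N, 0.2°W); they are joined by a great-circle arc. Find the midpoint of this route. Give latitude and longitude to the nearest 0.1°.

≈ 35.3°N, 6.8°W

From cos δ = sin φ₁ sin φ₂ + cos φ₁ cos φ₂ cos Δλ, the central angle is δ ≈ 1.057 rad (60.5°).
Interpolate at f = 1/2 with slerp weights a = sin((1−f)δ)/sin δ ≈ 0.579, b = sin(fδ)/sin δ ≈ 0.579.
p = a·p₁ + b·p₂ ≈ (0.811, -0.096, 0.577); φ = arcsin(p_z) ≈ 35.26°, λ = atan2(p_y, p_x) ≈ -6.78°.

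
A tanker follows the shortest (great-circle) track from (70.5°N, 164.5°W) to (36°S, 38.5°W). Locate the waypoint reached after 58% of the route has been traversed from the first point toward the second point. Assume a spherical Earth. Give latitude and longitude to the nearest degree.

≈ (18°N, 58°W)

The haversine formula gives a central angle δ ≈ 2.364 rad (135.5°) between the endpoints.
Interpolate at f = 0.58 with slerp weights a = sin((1−f)δ)/sin δ ≈ 1.194, b = sin(fδ)/sin δ ≈ 1.398.
p = a·p₁ + b·p₂ ≈ (0.501, -0.810, 0.304); φ = arcsin(p_z) ≈ 17.72°, λ = atan2(p_y, p_x) ≈ -58.29°.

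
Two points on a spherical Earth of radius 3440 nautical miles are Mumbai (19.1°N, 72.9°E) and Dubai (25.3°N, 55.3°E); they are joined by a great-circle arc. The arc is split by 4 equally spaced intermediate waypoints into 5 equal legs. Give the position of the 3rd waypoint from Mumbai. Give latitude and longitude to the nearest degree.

≈ (23°N, 63°E)

Convert each endpoint to a unit vector on the sphere (x = cos φ cos λ, y = cos φ sin λ, z = sin φ).
The central angle between the endpoints is δ = arccos(p₁·p₂) ≈ 0.304 rad (17.4°).
Interpolate at f = 3/5 with slerp weights a = sin((1−f)δ)/sin δ ≈ 0.405, b = sin(fδ)/sin δ ≈ 0.606.
p = a·p₁ + b·p₂ ≈ (0.424, 0.816, 0.392); φ = arcsin(p_z) ≈ 23.05°, λ = atan2(p_y, p_x) ≈ 62.53°.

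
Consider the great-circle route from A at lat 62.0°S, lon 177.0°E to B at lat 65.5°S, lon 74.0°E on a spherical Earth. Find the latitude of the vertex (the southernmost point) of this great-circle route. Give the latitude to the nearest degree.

The great circle lies in the plane with unit normal n̂ = (p₁ × p₂)/|p₁ × p₂|.
Here n̂_z ≈ -0.292; the vertex latitude is φ_max = arccos|n̂_z| ≈ 73.0°.
Check via Clairaut: cos φ_max = |cos φ₁| · sin C = cos(62.0°)·sin(141.6°) ≈ 0.292, again giving ≈ 73.0°.

≈ 73°S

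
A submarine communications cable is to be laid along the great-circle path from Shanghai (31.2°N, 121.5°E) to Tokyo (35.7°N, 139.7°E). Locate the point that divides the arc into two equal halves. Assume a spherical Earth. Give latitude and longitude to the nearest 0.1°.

Write both endpoints as unit vectors p₁, p₂ with components (cos φ cos λ, cos φ sin λ, sin φ).
The central angle between the endpoints is δ = arccos(p₁·p₂) ≈ 0.276 rad (15.8°).
Interpolate at f = 1/2 with slerp weights a = sin((1−f)δ)/sin δ ≈ 0.505, b = sin(fδ)/sin δ ≈ 0.505.
p = a·p₁ + b·p₂ ≈ (-0.538, 0.633, 0.556); φ = arcsin(p_z) ≈ 33.78°, λ = atan2(p_y, p_x) ≈ 130.36°.

≈ 33.8°N, 130.4°E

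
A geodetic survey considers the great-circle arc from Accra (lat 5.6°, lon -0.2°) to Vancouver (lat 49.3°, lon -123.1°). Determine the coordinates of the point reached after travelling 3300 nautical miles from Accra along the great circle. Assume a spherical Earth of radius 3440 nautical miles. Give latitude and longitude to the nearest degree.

Convert each endpoint to a unit vector on the sphere (x = cos φ cos λ, y = cos φ sin λ, z = sin φ).
The central angle between the endpoints is δ = arccos(p₁·p₂) ≈ 1.853 rad (106.2°). The total great-circle distance is δ·R ≈ 1.853 × 3440 ≈ 6375 nmi, so the target fraction is f = 3300/6375 ≈ 0.518.
Interpolate at f ≈ 0.518 with slerp weights a = sin((1−f)δ)/sin δ ≈ 0.812, b = sin(fδ)/sin δ ≈ 0.853.
p = a·p₁ + b·p₂ ≈ (0.504, -0.469, 0.726); φ = arcsin(p_z) ≈ 46.51°, λ = atan2(p_y, p_x) ≈ -42.91°.

≈ lat 47°, lon -43°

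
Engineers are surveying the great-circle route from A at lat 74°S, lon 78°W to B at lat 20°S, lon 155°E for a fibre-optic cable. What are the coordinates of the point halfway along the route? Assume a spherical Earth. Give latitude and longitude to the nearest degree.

Convert each endpoint to a unit vector on the sphere (x = cos φ cos λ, y = cos φ sin λ, z = sin φ).
The central angle between the endpoints is δ = arccos(p₁·p₂) ≈ 1.397 rad (80.0°).
Interpolate at f = 1/2 with slerp weights a = sin((1−f)δ)/sin δ ≈ 0.653, b = sin(fδ)/sin δ ≈ 0.653.
p = a·p₁ + b·p₂ ≈ (-0.519, 0.083, -0.851); φ = arcsin(p_z) ≈ -58.31°, λ = atan2(p_y, p_x) ≈ 170.88°.

≈ lat 58°S, lon 171°E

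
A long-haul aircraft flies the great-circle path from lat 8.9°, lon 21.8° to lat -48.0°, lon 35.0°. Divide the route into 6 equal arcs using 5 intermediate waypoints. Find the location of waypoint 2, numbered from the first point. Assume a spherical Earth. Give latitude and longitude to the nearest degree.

Write both endpoints as unit vectors p₁, p₂ with components (cos φ cos λ, cos φ sin λ, sin φ).
The central angle between the endpoints is δ = arccos(p₁·p₂) ≈ 1.014 rad (58.1°).
Interpolate at f = 2/6 with slerp weights a = sin((1−f)δ)/sin δ ≈ 0.737, b = sin(fδ)/sin δ ≈ 0.391.
p = a·p₁ + b·p₂ ≈ (0.890, 0.420, -0.176); φ = arcsin(p_z) ≈ -10.15°, λ = atan2(p_y, p_x) ≈ 25.28°.

≈ lat -10°, lon 25°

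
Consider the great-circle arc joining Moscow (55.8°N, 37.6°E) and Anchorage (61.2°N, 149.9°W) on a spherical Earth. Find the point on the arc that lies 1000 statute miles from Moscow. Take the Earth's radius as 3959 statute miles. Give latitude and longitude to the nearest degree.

≈ 70°N, 41°E

Convert each endpoint to a unit vector on the sphere (x = cos φ cos λ, y = cos φ sin λ, z = sin φ).
The central angle between the endpoints is δ = arccos(p₁·p₂) ≈ 1.097 rad (62.9°). The total great-circle distance is δ·R ≈ 1.097 × 3959 ≈ 4343 mi, so the target fraction is f = 1000/4343 ≈ 0.230.
Interpolate at f ≈ 0.230 with slerp weights a = sin((1−f)δ)/sin δ ≈ 0.840, b = sin(fδ)/sin δ ≈ 0.281.
p = a·p₁ + b·p₂ ≈ (0.257, 0.220, 0.941); φ = arcsin(p_z) ≈ 70.21°, λ = atan2(p_y, p_x) ≈ 40.59°.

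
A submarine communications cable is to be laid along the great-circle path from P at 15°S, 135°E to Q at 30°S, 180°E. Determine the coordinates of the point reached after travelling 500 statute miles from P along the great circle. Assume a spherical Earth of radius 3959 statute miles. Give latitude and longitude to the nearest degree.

Write both endpoints as unit vectors p₁, p₂ with components (cos φ cos λ, cos φ sin λ, sin φ).
The central angle between the endpoints is δ = arccos(p₁·p₂) ≈ 0.766 rad (43.9°). The total great-circle distance is δ·R ≈ 0.766 × 3959 ≈ 3031 mi, so the target fraction is f = 500/3031 ≈ 0.165.
Interpolate at f ≈ 0.165 with slerp weights a = sin((1−f)δ)/sin δ ≈ 0.861, b = sin(fδ)/sin δ ≈ 0.182.
p = a·p₁ + b·p₂ ≈ (-0.745, 0.588, -0.314); φ = arcsin(p_z) ≈ -18.28°, λ = atan2(p_y, p_x) ≈ 141.73°.

≈ 18°S, 142°E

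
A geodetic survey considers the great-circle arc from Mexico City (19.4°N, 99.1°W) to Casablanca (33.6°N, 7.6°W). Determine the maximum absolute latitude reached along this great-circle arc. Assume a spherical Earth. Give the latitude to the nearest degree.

≈ 37°N

The great circle lies in the plane with unit normal n̂ = (p₁ × p₂)/|p₁ × p₂|.
Here n̂_z ≈ +0.796; the vertex latitude is φ_max = arccos|n̂_z| ≈ 37.2°.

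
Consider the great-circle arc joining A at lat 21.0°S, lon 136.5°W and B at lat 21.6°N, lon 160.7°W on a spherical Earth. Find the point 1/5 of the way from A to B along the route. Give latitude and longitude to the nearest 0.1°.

≈ lat 12.5°S, lon 141.5°W

Convert each endpoint to a unit vector on the sphere (x = cos φ cos λ, y = cos φ sin λ, z = sin φ).
The central angle between the endpoints is δ = arccos(p₁·p₂) ≈ 0.850 rad (48.7°).
Interpolate at f = 1/5 with slerp weights a = sin((1−f)δ)/sin δ ≈ 0.837, b = sin(fδ)/sin δ ≈ 0.225.
p = a·p₁ + b·p₂ ≈ (-0.764, -0.607, -0.217); φ = arcsin(p_z) ≈ -12.54°, λ = atan2(p_y, p_x) ≈ -141.54°.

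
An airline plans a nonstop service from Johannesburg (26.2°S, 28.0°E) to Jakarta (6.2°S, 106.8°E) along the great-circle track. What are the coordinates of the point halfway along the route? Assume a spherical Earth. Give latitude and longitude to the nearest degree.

≈ 21°S, 70°E

From cos δ = sin φ₁ sin φ₂ + cos φ₁ cos φ₂ cos Δλ, the central angle is δ ≈ 1.348 rad (77.2°).
Interpolate at f = 1/2 with slerp weights a = sin((1−f)δ)/sin δ ≈ 0.640, b = sin(fδ)/sin δ ≈ 0.640.
p = a·p₁ + b·p₂ ≈ (0.323, 0.879, -0.352); φ = arcsin(p_z) ≈ -20.59°, λ = atan2(p_y, p_x) ≈ 69.81°.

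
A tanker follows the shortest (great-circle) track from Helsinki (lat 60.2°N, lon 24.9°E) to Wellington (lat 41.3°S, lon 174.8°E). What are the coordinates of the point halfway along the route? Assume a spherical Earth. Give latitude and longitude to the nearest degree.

≈ lat 27°N, lon 137°E

Write both endpoints as unit vectors p₁, p₂ with components (cos φ cos λ, cos φ sin λ, sin φ).
The central angle between the endpoints is δ = arccos(p₁·p₂) ≈ 2.681 rad (153.6°).
Interpolate at f = 1/2 with slerp weights a = sin((1−f)δ)/sin δ ≈ 2.190, b = sin(fδ)/sin δ ≈ 2.190.
p = a·p₁ + b·p₂ ≈ (-0.651, 0.607, 0.455); φ = arcsin(p_z) ≈ 27.06°, λ = atan2(p_y, p_x) ≈ 137.00°.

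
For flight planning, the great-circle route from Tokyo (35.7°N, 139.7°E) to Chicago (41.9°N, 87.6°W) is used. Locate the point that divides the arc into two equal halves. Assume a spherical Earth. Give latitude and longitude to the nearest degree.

Write both endpoints as unit vectors p₁, p₂ with components (cos φ cos λ, cos φ sin λ, sin φ).
The central angle between the endpoints is δ = arccos(p₁·p₂) ≈ 1.591 rad (91.2°).
Interpolate at f = 1/2 with slerp weights a = sin((1−f)δ)/sin δ ≈ 0.714, b = sin(fδ)/sin δ ≈ 0.714.
p = a·p₁ + b·p₂ ≈ (-0.420, -0.156, 0.894); φ = arcsin(p_z) ≈ 63.37°, λ = atan2(p_y, p_x) ≈ -159.63°.

≈ 63°N, 160°W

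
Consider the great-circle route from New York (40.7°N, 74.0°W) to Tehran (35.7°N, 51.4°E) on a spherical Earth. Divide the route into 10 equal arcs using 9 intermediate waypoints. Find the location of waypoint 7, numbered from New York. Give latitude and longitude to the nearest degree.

Write both endpoints as unit vectors p₁, p₂ with components (cos φ cos λ, cos φ sin λ, sin φ).
The central angle between the endpoints is δ = arccos(p₁·p₂) ≈ 1.547 rad (88.6°).
Interpolate at f = 7/10 with slerp weights a = sin((1−f)δ)/sin δ ≈ 0.448, b = sin(fδ)/sin δ ≈ 0.884.
p = a·p₁ + b·p₂ ≈ (0.541, 0.234, 0.808); φ = arcsin(p_z) ≈ 53.86°, λ = atan2(p_y, p_x) ≈ 23.42°.

≈ (54°N, 23°E)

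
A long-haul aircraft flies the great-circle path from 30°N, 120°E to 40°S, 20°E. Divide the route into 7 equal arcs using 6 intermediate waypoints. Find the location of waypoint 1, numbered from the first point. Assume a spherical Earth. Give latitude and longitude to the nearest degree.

≈ 20°N, 105°E

Write both endpoints as unit vectors p₁, p₂ with components (cos φ cos λ, cos φ sin λ, sin φ).
The central angle between the endpoints is δ = arccos(p₁·p₂) ≈ 2.023 rad (115.9°).
Interpolate at f = 1/7 with slerp weights a = sin((1−f)δ)/sin δ ≈ 1.097, b = sin(fδ)/sin δ ≈ 0.317.
p = a·p₁ + b·p₂ ≈ (-0.247, 0.906, 0.345); φ = arcsin(p_z) ≈ 20.17°, λ = atan2(p_y, p_x) ≈ 105.25°.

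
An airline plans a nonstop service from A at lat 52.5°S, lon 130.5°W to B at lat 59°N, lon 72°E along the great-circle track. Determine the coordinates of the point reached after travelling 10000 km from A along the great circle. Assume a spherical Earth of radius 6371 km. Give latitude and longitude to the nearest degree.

≈ lat 21°N, lon 170°E

Write both endpoints as unit vectors p₁, p₂ with components (cos φ cos λ, cos φ sin λ, sin φ).
The central angle between the endpoints is δ = arccos(p₁·p₂) ≈ 2.895 rad (165.9°). The total great-circle distance is δ·R ≈ 2.895 × 6371 ≈ 18443 km, so the target fraction is f = 10000/18443 ≈ 0.542.
Interpolate at f ≈ 0.542 with slerp weights a = sin((1−f)δ)/sin δ ≈ 3.971, b = sin(fδ)/sin δ ≈ 4.094.
p = a·p₁ + b·p₂ ≈ (-0.918, 0.167, 0.359); φ = arcsin(p_z) ≈ 21.02°, λ = atan2(p_y, p_x) ≈ 169.69°.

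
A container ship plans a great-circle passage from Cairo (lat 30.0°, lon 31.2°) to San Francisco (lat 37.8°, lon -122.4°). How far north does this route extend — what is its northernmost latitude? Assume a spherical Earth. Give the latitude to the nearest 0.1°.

The great circle lies in the plane with unit normal n̂ = (p₁ × p₂)/|p₁ × p₂|.
Here n̂_z ≈ -0.320; the vertex latitude is φ_max = arccos|n̂_z| ≈ 71.4°.
Check via Clairaut: cos φ_max = |cos φ₁| · sin C = cos(30.0°)·sin(21.7°) ≈ 0.320, again giving ≈ 71.4°.

≈ 71.4°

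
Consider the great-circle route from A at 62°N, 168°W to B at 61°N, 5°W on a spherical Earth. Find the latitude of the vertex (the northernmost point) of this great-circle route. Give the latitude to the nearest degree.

The great circle lies in the plane with unit normal n̂ = (p₁ × p₂)/|p₁ × p₂|.
Here n̂_z ≈ +0.080; the vertex latitude is φ_max = arccos|n̂_z| ≈ 85.4°.
Check via Clairaut: cos φ_max = |cos φ₁| · sin C = cos(62.0°)·sin(9.8°) ≈ 0.080, again giving ≈ 85.4°.

≈ 85°N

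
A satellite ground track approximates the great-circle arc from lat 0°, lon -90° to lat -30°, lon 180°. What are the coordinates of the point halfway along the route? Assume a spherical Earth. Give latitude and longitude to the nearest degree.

The haversine formula gives a central angle δ ≈ 1.571 rad (90.0°) between the endpoints.
Interpolate at f = 1/2 with slerp weights a = sin((1−f)δ)/sin δ ≈ 0.707, b = sin(fδ)/sin δ ≈ 0.707.
p = a·p₁ + b·p₂ ≈ (-0.612, -0.707, -0.354); φ = arcsin(p_z) ≈ -20.70°, λ = atan2(p_y, p_x) ≈ -130.89°.

≈ lat -21°, lon -131°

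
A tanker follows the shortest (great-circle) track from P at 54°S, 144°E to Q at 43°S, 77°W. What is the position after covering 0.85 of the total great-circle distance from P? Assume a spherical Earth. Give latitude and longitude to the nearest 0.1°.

Convert each endpoint to a unit vector on the sphere (x = cos φ cos λ, y = cos φ sin λ, z = sin φ).
The central angle between the endpoints is δ = arccos(p₁·p₂) ≈ 1.341 rad (76.9°).
Interpolate at f = 0.85 with slerp weights a = sin((1−f)δ)/sin δ ≈ 0.205, b = sin(fδ)/sin δ ≈ 0.933.
p = a·p₁ + b·p₂ ≈ (0.056, -0.594, -0.802); φ = arcsin(p_z) ≈ -53.37°, λ = atan2(p_y, p_x) ≈ -84.62°.

≈ 53.4°S, 84.6°W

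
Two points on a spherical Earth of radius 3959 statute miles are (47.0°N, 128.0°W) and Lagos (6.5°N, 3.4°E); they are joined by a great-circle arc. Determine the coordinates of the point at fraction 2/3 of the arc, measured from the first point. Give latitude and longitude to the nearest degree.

≈ (36°N, 21°W)

Convert each endpoint to a unit vector on the sphere (x = cos φ cos λ, y = cos φ sin λ, z = sin φ).
The central angle between the endpoints is δ = arccos(p₁·p₂) ≈ 1.945 rad (111.4°).
Interpolate at f = 2/3 with slerp weights a = sin((1−f)δ)/sin δ ≈ 0.649, b = sin(fδ)/sin δ ≈ 1.034.
p = a·p₁ + b·p₂ ≈ (0.753, -0.288, 0.591); φ = arcsin(p_z) ≈ 36.26°, λ = atan2(p_y, p_x) ≈ -20.90°.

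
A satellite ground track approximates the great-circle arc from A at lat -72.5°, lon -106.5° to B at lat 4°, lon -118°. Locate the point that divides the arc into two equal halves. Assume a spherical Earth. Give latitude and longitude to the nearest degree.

Convert each endpoint to a unit vector on the sphere (x = cos φ cos λ, y = cos φ sin λ, z = sin φ).
The central angle between the endpoints is δ = arccos(p₁·p₂) ≈ 1.341 rad (76.9°).
Interpolate at f = 1/2 with slerp weights a = sin((1−f)δ)/sin δ ≈ 0.638, b = sin(fδ)/sin δ ≈ 0.638.
p = a·p₁ + b·p₂ ≈ (-0.353, -0.746, -0.564); φ = arcsin(p_z) ≈ -34.35°, λ = atan2(p_y, p_x) ≈ -115.34°.

≈ lat -34°, lon -115°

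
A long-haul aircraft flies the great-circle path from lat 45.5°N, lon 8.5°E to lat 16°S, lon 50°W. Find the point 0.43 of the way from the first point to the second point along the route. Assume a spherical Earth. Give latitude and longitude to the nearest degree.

Convert each endpoint to a unit vector on the sphere (x = cos φ cos λ, y = cos φ sin λ, z = sin φ).
The central angle between the endpoints is δ = arccos(p₁·p₂) ≈ 1.415 rad (81.1°).
Interpolate at f = 0.43 with slerp weights a = sin((1−f)δ)/sin δ ≈ 0.731, b = sin(fδ)/sin δ ≈ 0.579.
p = a·p₁ + b·p₂ ≈ (0.864, -0.350, 0.362); φ = arcsin(p_z) ≈ 21.20°, λ = atan2(p_y, p_x) ≈ -22.07°.

≈ lat 21°N, lon 22°W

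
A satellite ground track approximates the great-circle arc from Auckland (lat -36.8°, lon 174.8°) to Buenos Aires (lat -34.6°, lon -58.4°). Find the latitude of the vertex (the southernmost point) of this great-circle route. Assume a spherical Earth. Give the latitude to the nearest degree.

≈ -58°

The great circle lies in the plane with unit normal n̂ = (p₁ × p₂)/|p₁ × p₂|.
Here n̂_z ≈ +0.529; the vertex latitude is φ_max = arccos|n̂_z| ≈ 58.1°.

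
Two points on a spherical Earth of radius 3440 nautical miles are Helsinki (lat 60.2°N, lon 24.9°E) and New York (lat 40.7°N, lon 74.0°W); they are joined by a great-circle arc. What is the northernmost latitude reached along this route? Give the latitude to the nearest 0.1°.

The great circle lies in the plane with unit normal n̂ = (p₁ × p₂)/|p₁ × p₂|.
Here n̂_z ≈ -0.432; the vertex latitude is φ_max = arccos|n̂_z| ≈ 64.4°.

≈ 64.4°N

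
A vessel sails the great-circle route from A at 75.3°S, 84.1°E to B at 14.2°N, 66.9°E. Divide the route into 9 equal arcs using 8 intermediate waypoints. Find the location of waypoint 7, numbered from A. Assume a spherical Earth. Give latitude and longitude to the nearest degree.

From cos δ = sin φ₁ sin φ₂ + cos φ₁ cos φ₂ cos Δλ, the central angle is δ ≈ 1.573 rad (90.1°).
Interpolate at f = 7/9 with slerp weights a = sin((1−f)δ)/sin δ ≈ 0.342, b = sin(fδ)/sin δ ≈ 0.940.
p = a·p₁ + b·p₂ ≈ (0.367, 0.925, -0.101); φ = arcsin(p_z) ≈ -5.78°, λ = atan2(p_y, p_x) ≈ 68.38°.

≈ 6°S, 68°E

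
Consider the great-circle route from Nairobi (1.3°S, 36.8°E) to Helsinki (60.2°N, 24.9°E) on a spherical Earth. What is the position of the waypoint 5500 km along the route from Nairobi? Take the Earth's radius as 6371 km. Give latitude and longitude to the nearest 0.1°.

Write both endpoints as unit vectors p₁, p₂ with components (cos φ cos λ, cos φ sin λ, sin φ).
The central angle between the endpoints is δ = arccos(p₁·p₂) ≈ 1.085 rad (62.2°). The total great-circle distance is δ·R ≈ 1.085 × 6371 ≈ 6916 km, so the target fraction is f = 5500/6916 ≈ 0.795.
Interpolate at f ≈ 0.795 with slerp weights a = sin((1−f)δ)/sin δ ≈ 0.249, b = sin(fδ)/sin δ ≈ 0.859.
p = a·p₁ + b·p₂ ≈ (0.587, 0.329, 0.740); φ = arcsin(p_z) ≈ 47.73°, λ = atan2(p_y, p_x) ≈ 29.28°.

≈ 47.7°N, 29.3°E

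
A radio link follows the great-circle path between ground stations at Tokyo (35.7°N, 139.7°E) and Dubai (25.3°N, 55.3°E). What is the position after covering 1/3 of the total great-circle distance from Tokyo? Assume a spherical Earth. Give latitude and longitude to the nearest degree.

Write both endpoints as unit vectors p₁, p₂ with components (cos φ cos λ, cos φ sin λ, sin φ).
The central angle between the endpoints is δ = arccos(p₁·p₂) ≈ 1.244 rad (71.3°).
Interpolate at f = 1/3 with slerp weights a = sin((1−f)δ)/sin δ ≈ 0.779, b = sin(fδ)/sin δ ≈ 0.425.
p = a·p₁ + b·p₂ ≈ (-0.263, 0.725, 0.636); φ = arcsin(p_z) ≈ 39.51°, λ = atan2(p_y, p_x) ≈ 109.96°.

≈ 40°N, 110°E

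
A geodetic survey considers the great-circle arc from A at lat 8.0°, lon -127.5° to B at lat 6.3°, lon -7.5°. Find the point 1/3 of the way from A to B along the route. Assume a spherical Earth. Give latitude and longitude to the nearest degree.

≈ lat 14°, lon -88°

Write both endpoints as unit vectors p₁, p₂ with components (cos φ cos λ, cos φ sin λ, sin φ).
The central angle between the endpoints is δ = arccos(p₁·p₂) ≈ 2.068 rad (118.5°).
Interpolate at f = 1/3 with slerp weights a = sin((1−f)δ)/sin δ ≈ 1.117, b = sin(fδ)/sin δ ≈ 0.724.
p = a·p₁ + b·p₂ ≈ (0.040, -0.971, 0.235); φ = arcsin(p_z) ≈ 13.58°, λ = atan2(p_y, p_x) ≈ -87.65°.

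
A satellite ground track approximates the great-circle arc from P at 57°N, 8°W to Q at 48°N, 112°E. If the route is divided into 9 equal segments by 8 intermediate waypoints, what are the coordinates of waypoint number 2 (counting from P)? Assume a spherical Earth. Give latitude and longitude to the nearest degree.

≈ 66°N, 15°E

Write both endpoints as unit vectors p₁, p₂ with components (cos φ cos λ, cos φ sin λ, sin φ).
The central angle between the endpoints is δ = arccos(p₁·p₂) ≈ 1.114 rad (63.8°).
Interpolate at f = 2/9 with slerp weights a = sin((1−f)δ)/sin δ ≈ 0.849, b = sin(fδ)/sin δ ≈ 0.273.
p = a·p₁ + b·p₂ ≈ (0.390, 0.105, 0.915); φ = arcsin(p_z) ≈ 66.21°, λ = atan2(p_y, p_x) ≈ 15.09°.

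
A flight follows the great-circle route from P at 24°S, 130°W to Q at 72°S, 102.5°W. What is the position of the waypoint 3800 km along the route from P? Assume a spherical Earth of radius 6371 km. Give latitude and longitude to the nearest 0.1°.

≈ 57.2°S, 118.9°W

Convert each endpoint to a unit vector on the sphere (x = cos φ cos λ, y = cos φ sin λ, z = sin φ).
The central angle between the endpoints is δ = arccos(p₁·p₂) ≈ 0.880 rad (50.4°). The total great-circle distance is δ·R ≈ 0.880 × 6371 ≈ 5606 km, so the target fraction is f = 3800/5606 ≈ 0.678.
Interpolate at f ≈ 0.678 with slerp weights a = sin((1−f)δ)/sin δ ≈ 0.363, b = sin(fδ)/sin δ ≈ 0.729.
p = a·p₁ + b·p₂ ≈ (-0.262, -0.474, -0.841); φ = arcsin(p_z) ≈ -57.22°, λ = atan2(p_y, p_x) ≈ -118.92°.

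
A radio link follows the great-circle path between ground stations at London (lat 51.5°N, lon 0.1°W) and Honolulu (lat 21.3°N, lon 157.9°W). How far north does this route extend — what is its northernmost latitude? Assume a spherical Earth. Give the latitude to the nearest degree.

≈ 77°N

The great circle lies in the plane with unit normal n̂ = (p₁ × p₂)/|p₁ × p₂|.
Here n̂_z ≈ -0.226; the vertex latitude is φ_max = arccos|n̂_z| ≈ 76.9°.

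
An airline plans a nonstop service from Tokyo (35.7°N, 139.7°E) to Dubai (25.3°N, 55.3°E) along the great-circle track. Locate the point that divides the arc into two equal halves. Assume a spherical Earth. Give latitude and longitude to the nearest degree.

≈ 38°N, 95°E

The haversine formula gives a central angle δ ≈ 1.244 rad (71.3°) between the endpoints.
Interpolate at f = 1/2 with slerp weights a = sin((1−f)δ)/sin δ ≈ 0.615, b = sin(fδ)/sin δ ≈ 0.615.
p = a·p₁ + b·p₂ ≈ (-0.064, 0.780, 0.622); φ = arcsin(p_z) ≈ 38.46°, λ = atan2(p_y, p_x) ≈ 94.72°.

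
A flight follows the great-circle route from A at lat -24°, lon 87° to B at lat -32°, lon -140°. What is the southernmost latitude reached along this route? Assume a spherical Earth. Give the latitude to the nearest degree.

≈ -53°

The great circle lies in the plane with unit normal n̂ = (p₁ × p₂)/|p₁ × p₂|.
Here n̂_z ≈ +0.597; the vertex latitude is φ_max = arccos|n̂_z| ≈ 53.4°.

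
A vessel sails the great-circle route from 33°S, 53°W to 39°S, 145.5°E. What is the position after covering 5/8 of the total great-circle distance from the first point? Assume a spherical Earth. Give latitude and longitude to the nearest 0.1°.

≈ 74.0°S, 174.5°W

Write both endpoints as unit vectors p₁, p₂ with components (cos φ cos λ, cos φ sin λ, sin φ).
The central angle between the endpoints is δ = arccos(p₁·p₂) ≈ 1.850 rad (106.0°).
Interpolate at f = 5/8 with slerp weights a = sin((1−f)δ)/sin δ ≈ 0.665, b = sin(fδ)/sin δ ≈ 0.952.
p = a·p₁ + b·p₂ ≈ (-0.274, -0.026, -0.961); φ = arcsin(p_z) ≈ -74.02°, λ = atan2(p_y, p_x) ≈ -174.50°.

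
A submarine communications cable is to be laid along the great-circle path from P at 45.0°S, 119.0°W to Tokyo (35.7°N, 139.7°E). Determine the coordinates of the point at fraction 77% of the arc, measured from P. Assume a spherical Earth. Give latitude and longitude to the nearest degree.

≈ 17°N, 163°E

Write both endpoints as unit vectors p₁, p₂ with components (cos φ cos λ, cos φ sin λ, sin φ).
The central angle between the endpoints is δ = arccos(p₁·p₂) ≈ 2.124 rad (121.7°).
Interpolate at f = 0.77 with slerp weights a = sin((1−f)δ)/sin δ ≈ 0.551, b = sin(fδ)/sin δ ≈ 1.173.
p = a·p₁ + b·p₂ ≈ (-0.915, 0.275, 0.294); φ = arcsin(p_z) ≈ 17.12°, λ = atan2(p_y, p_x) ≈ 163.28°.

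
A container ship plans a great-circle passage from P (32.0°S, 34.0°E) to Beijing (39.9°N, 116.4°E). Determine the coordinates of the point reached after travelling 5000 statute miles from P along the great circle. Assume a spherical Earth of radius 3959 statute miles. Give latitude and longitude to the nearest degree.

From cos δ = sin φ₁ sin φ₂ + cos φ₁ cos φ₂ cos Δλ, the central angle is δ ≈ 1.827 rad (104.7°). The total great-circle distance is δ·R ≈ 1.827 × 3959 ≈ 7235 mi, so the target fraction is f = 5000/7235 ≈ 0.691.
Interpolate at f ≈ 0.691 with slerp weights a = sin((1−f)δ)/sin δ ≈ 0.553, b = sin(fδ)/sin δ ≈ 0.985.
p = a·p₁ + b·p₂ ≈ (0.053, 0.939, 0.339); φ = arcsin(p_z) ≈ 19.81°, λ = atan2(p_y, p_x) ≈ 86.78°.

≈ (20°N, 87°E)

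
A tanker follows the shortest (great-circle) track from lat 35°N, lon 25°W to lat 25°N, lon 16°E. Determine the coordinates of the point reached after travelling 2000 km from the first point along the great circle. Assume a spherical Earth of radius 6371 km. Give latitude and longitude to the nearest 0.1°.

≈ lat 31.7°N, lon 3.8°W

Convert each endpoint to a unit vector on the sphere (x = cos φ cos λ, y = cos φ sin λ, z = sin φ).
The central angle between the endpoints is δ = arccos(p₁·p₂) ≈ 0.639 rad (36.6°). The total great-circle distance is δ·R ≈ 0.639 × 6371 ≈ 4071 km, so the target fraction is f = 2000/4071 ≈ 0.491.
Interpolate at f ≈ 0.491 with slerp weights a = sin((1−f)δ)/sin δ ≈ 0.536, b = sin(fδ)/sin δ ≈ 0.518.
p = a·p₁ + b·p₂ ≈ (0.849, -0.056, 0.526); φ = arcsin(p_z) ≈ 31.73°, λ = atan2(p_y, p_x) ≈ -3.78°.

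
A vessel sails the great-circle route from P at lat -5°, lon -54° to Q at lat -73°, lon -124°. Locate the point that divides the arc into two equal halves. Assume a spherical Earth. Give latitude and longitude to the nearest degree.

≈ lat -43°, lon -68°

Convert each endpoint to a unit vector on the sphere (x = cos φ cos λ, y = cos φ sin λ, z = sin φ).
The central angle between the endpoints is δ = arccos(p₁·p₂) ≈ 1.387 rad (79.5°).
Interpolate at f = 1/2 with slerp weights a = sin((1−f)δ)/sin δ ≈ 0.650, b = sin(fδ)/sin δ ≈ 0.650.
p = a·p₁ + b·p₂ ≈ (0.274, -0.682, -0.678); φ = arcsin(p_z) ≈ -42.72°, λ = atan2(p_y, p_x) ≈ -68.07°.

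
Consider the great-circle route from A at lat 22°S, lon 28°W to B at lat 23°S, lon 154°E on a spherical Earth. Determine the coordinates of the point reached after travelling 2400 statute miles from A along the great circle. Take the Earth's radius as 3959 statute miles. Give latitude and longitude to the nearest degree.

Write both endpoints as unit vectors p₁, p₂ with components (cos φ cos λ, cos φ sin λ, sin φ).
The central angle between the endpoints is δ = arccos(p₁·p₂) ≈ 2.355 rad (135.0°). The total great-circle distance is δ·R ≈ 2.355 × 3959 ≈ 9325 mi, so the target fraction is f = 2400/9325 ≈ 0.257.
Interpolate at f ≈ 0.257 with slerp weights a = sin((1−f)δ)/sin δ ≈ 1.391, b = sin(fδ)/sin δ ≈ 0.805.
p = a·p₁ + b·p₂ ≈ (0.472, -0.280, -0.836); φ = arcsin(p_z) ≈ -56.68°, λ = atan2(p_y, p_x) ≈ -30.70°.

≈ lat 57°S, lon 31°W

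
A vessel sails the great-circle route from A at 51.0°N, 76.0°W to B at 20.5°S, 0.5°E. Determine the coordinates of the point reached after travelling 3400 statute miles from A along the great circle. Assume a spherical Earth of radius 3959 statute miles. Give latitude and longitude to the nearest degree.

The haversine formula gives a central angle δ ≈ 1.706 rad (97.7°) between the endpoints. The total great-circle distance is δ·R ≈ 1.706 × 3959 ≈ 6753 mi, so the target fraction is f = 3400/6753 ≈ 0.503.
Interpolate at f ≈ 0.503 with slerp weights a = sin((1−f)δ)/sin δ ≈ 0.756, b = sin(fδ)/sin δ ≈ 0.764.
p = a·p₁ + b·p₂ ≈ (0.831, -0.455, 0.320); φ = arcsin(p_z) ≈ 18.67°, λ = atan2(p_y, p_x) ≈ -28.74°.

≈ 19°N, 29°W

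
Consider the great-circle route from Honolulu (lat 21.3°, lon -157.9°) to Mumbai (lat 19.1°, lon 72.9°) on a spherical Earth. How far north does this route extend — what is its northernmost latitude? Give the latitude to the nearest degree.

The great circle lies in the plane with unit normal n̂ = (p₁ × p₂)/|p₁ × p₂|.
Here n̂_z ≈ -0.759; the vertex latitude is φ_max = arccos|n̂_z| ≈ 40.6°.

≈ 41°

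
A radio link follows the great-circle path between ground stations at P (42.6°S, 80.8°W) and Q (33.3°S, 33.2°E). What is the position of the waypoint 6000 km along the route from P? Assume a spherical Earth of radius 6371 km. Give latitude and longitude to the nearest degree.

≈ (51°S, 2°E)

Convert each endpoint to a unit vector on the sphere (x = cos φ cos λ, y = cos φ sin λ, z = sin φ).
The central angle between the endpoints is δ = arccos(p₁·p₂) ≈ 1.449 rad (83.0°). The total great-circle distance is δ·R ≈ 1.449 × 6371 ≈ 9232 km, so the target fraction is f = 6000/9232 ≈ 0.650.
Interpolate at f ≈ 0.650 with slerp weights a = sin((1−f)δ)/sin δ ≈ 0.489, b = sin(fδ)/sin δ ≈ 0.815.
p = a·p₁ + b·p₂ ≈ (0.627, 0.017, -0.779); φ = arcsin(p_z) ≈ -51.13°, λ = atan2(p_y, p_x) ≈ 1.57°.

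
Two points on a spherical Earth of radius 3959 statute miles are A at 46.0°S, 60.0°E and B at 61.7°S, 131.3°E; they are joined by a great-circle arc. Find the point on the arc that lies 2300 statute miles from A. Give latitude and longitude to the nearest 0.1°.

The haversine formula gives a central angle δ ≈ 0.739 rad (42.4°) between the endpoints. The total great-circle distance is δ·R ≈ 0.739 × 3959 ≈ 2927 mi, so the target fraction is f = 2300/2927 ≈ 0.786.
Interpolate at f ≈ 0.786 with slerp weights a = sin((1−f)δ)/sin δ ≈ 0.234, b = sin(fδ)/sin δ ≈ 0.815.
p = a·p₁ + b·p₂ ≈ (-0.174, 0.431, -0.886); φ = arcsin(p_z) ≈ -62.32°, λ = atan2(p_y, p_x) ≈ 111.94°.

≈ 62.3°S, 111.9°E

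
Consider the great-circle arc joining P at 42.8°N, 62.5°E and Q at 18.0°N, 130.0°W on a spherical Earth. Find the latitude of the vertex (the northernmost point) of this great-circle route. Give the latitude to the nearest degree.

≈ 80°N

The great circle lies in the plane with unit normal n̂ = (p₁ × p₂)/|p₁ × p₂|.
Here n̂_z ≈ +0.171; the vertex latitude is φ_max = arccos|n̂_z| ≈ 80.1°.
Check via Clairaut: cos φ_max = |cos φ₁| · sin C = cos(42.8°)·sin(13.5°) ≈ 0.171, again giving ≈ 80.1°.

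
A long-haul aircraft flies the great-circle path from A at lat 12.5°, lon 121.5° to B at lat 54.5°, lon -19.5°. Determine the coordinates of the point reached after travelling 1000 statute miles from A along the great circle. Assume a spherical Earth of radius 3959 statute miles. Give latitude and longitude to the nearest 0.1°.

The haversine formula gives a central angle δ ≈ 1.838 rad (105.3°) between the endpoints. The total great-circle distance is δ·R ≈ 1.838 × 3959 ≈ 7278 mi, so the target fraction is f = 1000/7278 ≈ 0.137.
Interpolate at f ≈ 0.137 with slerp weights a = sin((1−f)δ)/sin δ ≈ 1.037, b = sin(fδ)/sin δ ≈ 0.259.
p = a·p₁ + b·p₂ ≈ (-0.387, 0.813, 0.435); φ = arcsin(p_z) ≈ 25.81°, λ = atan2(p_y, p_x) ≈ 115.46°.

≈ lat 25.8°, lon 115.5°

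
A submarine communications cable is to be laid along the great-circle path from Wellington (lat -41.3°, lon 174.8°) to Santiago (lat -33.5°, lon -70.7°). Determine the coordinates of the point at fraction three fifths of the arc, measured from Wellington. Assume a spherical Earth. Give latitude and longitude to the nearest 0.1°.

≈ lat -52.6°, lon -109.5°

From cos δ = sin φ₁ sin φ₂ + cos φ₁ cos φ₂ cos Δλ, the central angle is δ ≈ 1.466 rad (84.0°).
Interpolate at f = 3/5 with slerp weights a = sin((1−f)δ)/sin δ ≈ 0.556, b = sin(fδ)/sin δ ≈ 0.775.
p = a·p₁ + b·p₂ ≈ (-0.203, -0.572, -0.795); φ = arcsin(p_z) ≈ -52.64°, λ = atan2(p_y, p_x) ≈ -109.52°.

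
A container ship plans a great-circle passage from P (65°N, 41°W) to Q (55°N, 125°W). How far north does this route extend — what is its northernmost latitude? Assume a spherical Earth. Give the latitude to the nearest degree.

≈ 68°N

The great circle lies in the plane with unit normal n̂ = (p₁ × p₂)/|p₁ × p₂|.
Here n̂_z ≈ -0.376; the vertex latitude is φ_max = arccos|n̂_z| ≈ 67.9°.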